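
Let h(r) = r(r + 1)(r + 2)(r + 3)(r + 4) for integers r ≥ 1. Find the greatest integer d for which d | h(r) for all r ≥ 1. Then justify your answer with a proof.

d = 120

Computing the first values: h(1) = 120 and h(2) = 720; gcd(120, 720) = 120, so d ≤ 120.
We prove 120 | r(r + 1)(r + 2)(r + 3)(r + 4) for all r ≥ 1 by induction on r.
Base step (r = 1): h(1) = 120 = 120·(1), so 120 | h(1).
For the inductive step, assume it holds for an arbitrary i ≥ 1, i.e. 120 | h(i). Then
h(i+1) − h(i) = (i+1)·(i+2)·(i+3)·(i+4)·(i+5) − i·(i+1)·(i+2)·(i+3)·(i+4) = (i+1)·(i+2)·(i+3)·(i+4)·[(i+5) − i] = 5·(i+1)·(i+2)·(i+3)·(i+4). The product of 4 consecutive integers is divisible by (4)! = 24, so h(i+1) − h(i) is divisible by 5·24 = 120. By the inductive hypothesis 120 | h(i), hence 120 | h(i+1).
Hence, by induction on r, the claim holds for every r ≥ 1.
Therefore the largest such d is 120.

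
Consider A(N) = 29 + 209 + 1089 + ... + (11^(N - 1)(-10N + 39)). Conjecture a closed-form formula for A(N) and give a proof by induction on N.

A(N) = 11^N(-N + 4) - 4

We claim A(N) = 11^N(-N + 4) - 4 for all N ≥ 1.
Base case (N = 1): A(1) = 29, and the closed form gives 29. They agree.
Suppose the result is true for N = r, so A(r) = 11^r(-r + 4) - 4.
Then A(r+1) = A(r) + (11^r(-10r + 29)) = (11^r(-r + 4) - 4) + (11^r(-10r + 29)).
Simplifying, A(r+1) = -11·11^r·r + 33·11^r - 4 = 11^(r+1)(-(r+1) + 4) - 4,
which is the closed form with N = r+1.
This completes the induction.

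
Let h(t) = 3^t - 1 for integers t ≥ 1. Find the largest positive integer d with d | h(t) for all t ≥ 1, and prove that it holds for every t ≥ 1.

d = 2

Computing the first values: h(1) = 2 and h(2) = 8; gcd(2, 8) = 2, so d ≤ 2.
We prove 2 | 3^t - 1 for all t ≥ 1 by induction on t.
For the base case t = 1: h(1) = 2 = 2·(1), so 2 | h(1).
Suppose the result is true for t = m, i.e. 2 | h(m). Then
3^{m+1} − 1^{m+1} = 3·3^m − 1·1^m = 3·(3^m − 1^m) + (2)·1^m. The first term is divisible by 2 by the inductive hypothesis, and the second term (2)·1^m is divisible by 2 since 2 | 2. Hence 2 | h(m+1).
By the principle of mathematical induction, the result holds for all t ≥ 1.
Therefore the largest such d is 2.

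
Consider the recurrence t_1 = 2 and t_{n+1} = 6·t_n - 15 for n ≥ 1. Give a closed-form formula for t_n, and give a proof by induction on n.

Computing the first terms: t_1 = 2, t_2 = -3, t_3 = -33. This suggests t_n = -6^(n - 1) + 3.
Base case (n = 1): the formula gives 2 = 2 = t_1.
Inductive step: assume the claim holds for n = k, so t_k = -6^(k - 1) + 3.
Then t_{k+1} = 6·t_k - 15 = 6·(-6^(k - 1) + 3) - 15 = -6^k + 3 = -6^((k+1) - 1) + 3,
which is the claimed formula at n = k+1.
By the principle of mathematical induction, the result holds for all n ≥ 1.

t_n = -6^(n - 1) + 3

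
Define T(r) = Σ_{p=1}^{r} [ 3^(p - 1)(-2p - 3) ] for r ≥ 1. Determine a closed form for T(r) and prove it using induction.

T(r) = -3^r(r + 1) + 1

We claim T(r) = -3^r(r + 1) + 1 for all r ≥ 1.
Base step (r = 1): T(1) = -5, and the closed form gives -5. They agree.
Inductive step: assume the claim holds for r = p, so T(p) = -3^p(p + 1) + 1.
Then T(p+1) = T(p) + (3^p(-2p - 5)) = (-3^p(p + 1) + 1) + (3^p(-2p - 5)).
Simplifying, T(p+1) = -3·3^p·p - 6·3^p + 1 = -3^(p+1)((p+1) + 1) + 1,
which is the closed form with r = p+1.
Hence, by induction on r, the claim holds for every r ≥ 1.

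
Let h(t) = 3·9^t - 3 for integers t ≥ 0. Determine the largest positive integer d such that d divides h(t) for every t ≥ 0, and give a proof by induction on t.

Computing the first values: h(0) = 0 and h(1) = 24; gcd(0, 24) = 24, so d ≤ 24.
We prove 24 | 3·9^t - 3 for all t ≥ 0 by induction on t.
For the base case t = 0: h(0) = 0 = 24·(0), so 24 | h(0).
Inductive step: assume the claim holds for t = j, i.e. 24 | h(j). Then
h(j+1) = 3·9^(j+1) - 3 = 9·(3·9^j - 3) + 24 = 9·h(j) + 24. The first term is divisible by 24 by the inductive hypothesis, and 24 is divisible by 24. Hence 24 | h(j+1).
Hence, by induction on t, the claim holds for every t ≥ 0.
Therefore the largest such d is 24.

d = 24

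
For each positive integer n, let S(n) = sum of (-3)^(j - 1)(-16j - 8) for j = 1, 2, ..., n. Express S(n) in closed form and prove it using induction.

S(n) = (-3)^n(4n + 3) - 3

We claim S(n) = (-3)^n(4n + 3) - 3 for all n ≥ 1.
Base case (n = 1): S(1) = -24, and the closed form gives -24. They agree.
Inductive step: suppose the statement holds for some j ≥ 1, so S(j) = (-3)^j(4j + 3) - 3.
Then S(j+1) = S(j) + ((-3)^j(-16j - 24)) = ((-3)^j(4j + 3) - 3) + ((-3)^j(-16j - 24)).
Simplifying, S(j+1) = -12(-3)^j·j - 21(-3)^j - 3 = (-3)^(j+1)(4(j+1) + 3) - 3,
which is the closed form with n = j+1.
Hence, by induction on n, the claim holds for every n ≥ 1.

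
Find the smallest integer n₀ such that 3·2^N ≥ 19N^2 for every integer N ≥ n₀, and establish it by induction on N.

n₀ = 10

At N = 9: 1536 < 1539, so the inequality fails and n₀ ≥ 10. We prove 3·2^N ≥ 19N^2 for all N ≥ 10.
Base case (N = 10): 3·2^N = 3072 and 19N^2 = 1900, so 3072 ≥ 1900.
For the inductive step, assume it holds for an arbitrary r ≥ 10, so 3·2^r ≥ 19r^2.
Then 3·2^(r + 1) = 2·(3·2^r) ≥ 2·(19r^2).
Also, for r ≥ 10 we have 2·(19r^2) ≥ 19(r+1)^2, since 2 ≥ (1 + 1/r)^2 for all r ≥ 10.
Combining, 3·2^(r + 1) ≥ 19(r+1)^2.
By induction, the statement is established for all N ≥ 10.
Hence the smallest such n₀ is 10.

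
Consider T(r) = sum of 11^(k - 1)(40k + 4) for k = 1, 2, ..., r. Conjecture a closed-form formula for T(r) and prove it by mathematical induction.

We claim T(r) = 4·11^r·r for all r ≥ 1.
For the base case r = 1: T(1) = 44, and the closed form gives 44. They agree.
Inductive step: suppose the statement holds for some k ≥ 1, so T(k) = 4·11^k·k.
Then T(k+1) = T(k) + (11^k(40k + 44)) = (4·11^k·k) + (11^k(40k + 44)).
Simplifying, T(k+1) = 44·11^k(k + 1) = 4·11^(k+1)·(k+1),
which is the closed form with r = k+1.
Hence, by induction on r, the claim holds for every r ≥ 1.

T(r) = 4·11^r·r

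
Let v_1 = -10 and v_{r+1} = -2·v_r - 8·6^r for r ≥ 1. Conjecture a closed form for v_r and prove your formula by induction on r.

v_r = -(-2)^(r + 1) - 6^r

Computing the first terms: v_1 = -10, v_2 = -28, v_3 = -232. This suggests v_r = -(-2)^(r + 1) - 6^r.
When r = 1: the formula gives -10 = -10 = v_1.
Inductive step: assume the claim holds for r = m, so v_m = -(-2)^(m + 1) - 6^m.
Then v_{m+1} = -2·v_m - 8·6^m = -2·(-(-2)^(m + 1) - 6^m) - 8·6^m = -(-2)^(m + 2) - 6^(m + 1) = -(-2)^((m+1) + 1) - 6^(m+1),
which is the claimed formula at r = m+1.
By induction, the statement is established for all r ≥ 1.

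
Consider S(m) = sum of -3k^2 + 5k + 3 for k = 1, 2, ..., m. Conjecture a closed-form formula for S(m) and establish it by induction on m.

S(m) = -m(m^2 - m - 5)

We claim S(m) = -m(m^2 - m - 5) for all m ≥ 1.
Base case (m = 1): S(1) = 5, and the closed form gives 5. They agree.
Inductive step: suppose the statement holds for some k ≥ 1, so S(k) = k(-k^2 + k + 5).
Then S(k+1) = S(k) + (-3k^2 - k + 5) = (k(-k^2 + k + 5)) + (-3k^2 - k + 5).
Simplifying, S(k+1) = -(k + 1)(k^2 + k - 5) = -(k+1)((k+1)^2 - (k+1) - 5),
which is the closed form with m = k+1.
This completes the induction.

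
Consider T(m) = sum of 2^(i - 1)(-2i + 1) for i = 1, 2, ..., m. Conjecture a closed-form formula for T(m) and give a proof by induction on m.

We claim T(m) = 2^m(-2m + 3) - 3 for all m ≥ 1.
Base case (m = 1): T(1) = -1, and the closed form gives -1. They agree.
Suppose the result is true for m = i, so T(i) = 2^i(-2i + 3) - 3.
Then T(i+1) = T(i) + (2^i(-2i - 1)) = (2^i(-2i + 3) - 3) + (2^i(-2i - 1)).
Simplifying, T(i+1) = 2^(i + 1) - 2^(i + 2)i - 3 = 2^(i+1)(-2(i+1) + 3) - 3,
which is the closed form with m = i+1.
By induction, the statement is established for all m ≥ 1.

T(m) = 2^m(-2m + 3) - 3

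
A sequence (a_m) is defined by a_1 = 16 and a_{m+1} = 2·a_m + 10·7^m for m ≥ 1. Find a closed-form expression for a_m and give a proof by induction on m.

a_m = 2^m + 2·7^m

Computing the first terms: a_1 = 16, a_2 = 102, a_3 = 694. This suggests a_m = 2^m + 2·7^m.
For the base case m = 1: the formula gives 16 = 16 = a_1.
Inductive step: assume the claim holds for m = r, so a_r = 2^r + 2·7^r.
Then a_{r+1} = 2·a_r + 10·7^r = 2·(2^r + 2·7^r) + 10·7^r = 2^(r + 1) + 2·7^(r + 1),
which is the claimed formula at m = r+1.
Hence, by induction on m, the claim holds for every m ≥ 1.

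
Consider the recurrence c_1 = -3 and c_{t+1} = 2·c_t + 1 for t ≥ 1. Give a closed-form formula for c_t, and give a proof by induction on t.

c_t = -2^t - 1

Computing the first terms: c_1 = -3, c_2 = -5, c_3 = -9. This suggests c_t = -2^t - 1.
When t = 1: the formula gives -3 = -3 = c_1.
For the inductive step, assume it holds for an arbitrary r ≥ 1, so c_r = -2^r - 1.
Then c_{r+1} = 2·c_r + 1 = 2·(-2^r - 1) + 1 = -2^(r + 1) - 1,
which is the claimed formula at t = r+1.
Hence, by induction on t, the claim holds for every t ≥ 1.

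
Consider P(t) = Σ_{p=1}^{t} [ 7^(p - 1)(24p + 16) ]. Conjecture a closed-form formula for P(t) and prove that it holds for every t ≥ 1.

P(t) = 2·7^t(2t + 1) - 2

We claim P(t) = 2·7^t(2t + 1) - 2 for all t ≥ 1.
Base step (t = 1): P(1) = 40, and the closed form gives 40. They agree.
Inductive step: suppose the statement holds for some p ≥ 1, so P(p) = 2·7^p(2p + 1) - 2.
Then P(p+1) = P(p) + (7^p(24p + 40)) = (2·7^p(2p + 1) - 2) + (7^p(24p + 40)).
Simplifying, P(p+1) = 28·7^p·p + 42·7^p - 2 = 2·7^(p+1)(2(p+1) + 1) - 2,
which is the closed form with t = p+1.
By the principle of mathematical induction, the result holds for all t ≥ 1.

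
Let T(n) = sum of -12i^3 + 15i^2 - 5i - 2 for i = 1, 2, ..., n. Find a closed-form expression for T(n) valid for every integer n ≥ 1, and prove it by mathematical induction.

We claim T(n) = -n(3n^3 + n^2 - 2n + 2) for all n ≥ 1.
Base case (n = 1): T(1) = -4, and the closed form gives -4. They agree.
For the inductive step, assume it holds for an arbitrary i ≥ 1, so T(i) = i(-3i^3 - i^2 + 2i - 2).
Then T(i+1) = T(i) + (-12i^3 - 21i^2 - 11i - 4) = (i(-3i^3 - i^2 + 2i - 2)) + (-12i^3 - 21i^2 - 11i - 4).
Simplifying, T(i+1) = -(i + 1)(3i^3 + 10i^2 + 9i + 4) = -(i+1)(3(i+1)^3 + (i+1)^2 - 2(i+1) + 2),
which is the closed form with n = i+1.
This completes the induction.

T(n) = -n(3n^3 + n^2 - 2n + 2)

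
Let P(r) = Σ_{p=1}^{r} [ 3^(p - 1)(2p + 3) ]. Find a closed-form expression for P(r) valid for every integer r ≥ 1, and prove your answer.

P(r) = 3^r(r + 1) - 1

We claim P(r) = 3^r(r + 1) - 1 for all r ≥ 1.
For the base case r = 1: P(1) = 5, and the closed form gives 5. They agree.
Inductive step: suppose the statement holds for some p ≥ 1, so P(p) = 3^p(p + 1) - 1.
Then P(p+1) = P(p) + (3^p(2p + 5)) = (3^p(p + 1) - 1) + (3^p(2p + 5)).
Simplifying, P(p+1) = 3·3^p·p + 6·3^p - 1 = 3^(p+1)((p+1) + 1) - 1,
which is the closed form with r = p+1.
By induction, the statement is established for all r ≥ 1.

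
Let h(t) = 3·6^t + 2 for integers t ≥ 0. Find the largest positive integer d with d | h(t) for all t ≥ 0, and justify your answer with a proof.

d = 5

Computing the first values: h(0) = 5 and h(1) = 20; gcd(5, 20) = 5, so d ≤ 5.
We prove 5 | 3·6^t + 2 for all t ≥ 0 by induction on t.
Base step (t = 0): h(0) = 5 = 5·(1), so 5 | h(0).
Inductive step: suppose the statement holds for some i ≥ 0, i.e. 5 | h(i). Then
h(i+1) = 3·6^(i+1) + 2 = 6·(3·6^i + 2) - 10 = 6·h(i) - 10. The first term is divisible by 5 by the inductive hypothesis, and -10 is divisible by 5. Hence 5 | h(i+1).
This completes the induction.
Therefore the largest such d is 5.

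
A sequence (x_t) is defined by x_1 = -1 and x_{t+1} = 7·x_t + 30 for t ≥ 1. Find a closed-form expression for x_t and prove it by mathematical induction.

Computing the first terms: x_1 = -1, x_2 = 23, x_3 = 191. This suggests x_t = 4·7^(t - 1) - 5.
When t = 1: the formula gives -1 = -1 = x_1.
For the inductive step, assume it holds for an arbitrary m ≥ 1, so x_m = 4·7^(m - 1) - 5.
Then x_{m+1} = 7·x_m + 30 = 7·(4·7^(m - 1) - 5) + 30 = 4·7^m - 5 = 4·7^((m+1) - 1) - 5,
which is the claimed formula at t = m+1.
By the principle of mathematical induction, the result holds for all t ≥ 1.

x_t = 4·7^(t - 1) - 5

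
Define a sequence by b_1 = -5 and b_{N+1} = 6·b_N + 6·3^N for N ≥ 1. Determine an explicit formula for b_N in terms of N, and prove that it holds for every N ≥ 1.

b_N = -2·3^N + 6^(N - 1)

Computing the first terms: b_1 = -5, b_2 = -12, b_3 = -18. This suggests b_N = -2·3^N + 6^(N - 1).
For the base case N = 1: the formula gives -5 = -5 = b_1.
Suppose the result is true for N = j, so b_j = -2·3^j + 6^(j - 1).
Then b_{j+1} = 6·b_j + 6·3^j = 6·(-2·3^j + 6^(j - 1)) + 6·3^j = -2·3^(j + 1) + 6^j = -2·3^(j+1) + 6^((j+1) - 1),
which is the claimed formula at N = j+1.
By the principle of mathematical induction, the result holds for all N ≥ 1.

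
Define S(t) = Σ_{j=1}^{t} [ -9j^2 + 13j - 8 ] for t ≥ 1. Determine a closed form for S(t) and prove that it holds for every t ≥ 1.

S(t) = -t(3t^2 - 2t + 3)

We claim S(t) = -t(3t^2 - 2t + 3) for all t ≥ 1.
Base case (t = 1): S(1) = -4, and the closed form gives -4. They agree.
Inductive step: assume the claim holds for t = j, so S(j) = j(-3j^2 + 2j - 3).
Then S(j+1) = S(j) + (13j - 9(j + 1)^2 + 5) = (j(-3j^2 + 2j - 3)) + (13j - 9(j + 1)^2 + 5).
Simplifying, S(j+1) = -(j + 1)(3j^2 + 4j + 4) = -(j+1)(3(j+1)^2 - 2(j+1) + 3),
which is the closed form with t = j+1.
This completes the induction.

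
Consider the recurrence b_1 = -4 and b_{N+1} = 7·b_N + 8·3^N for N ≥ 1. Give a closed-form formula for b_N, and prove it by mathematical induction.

Computing the first terms: b_1 = -4, b_2 = -4, b_3 = 44. This suggests b_N = -2·3^N + 2·7^(N - 1).
For the base case N = 1: the formula gives -4 = -4 = b_1.
For the inductive step, assume it holds for an arbitrary j ≥ 1, so b_j = -2·3^j + 2·7^(j - 1).
Then b_{j+1} = 7·b_j + 8·3^j = 7·(-2·3^j + 2·7^(j - 1)) + 8·3^j = -2·3^(j + 1) + 2·7^j = -2·3^(j+1) + 2·7^((j+1) - 1),
which is the claimed formula at N = j+1.
By induction, the statement is established for all N ≥ 1.

b_N = -2·3^N + 2·7^(N - 1)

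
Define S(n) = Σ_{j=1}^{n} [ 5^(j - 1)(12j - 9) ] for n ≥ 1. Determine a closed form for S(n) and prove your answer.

S(n) = 3·5^n(n - 1) + 3

We claim S(n) = 3·5^n(n - 1) + 3 for all n ≥ 1.
For the base case n = 1: S(1) = 3, and the closed form gives 3. They agree.
Inductive step: suppose the statement holds for some j ≥ 1, so S(j) = 3·5^j(j - 1) + 3.
Then S(j+1) = S(j) + (5^j(12j + 3)) = (3·5^j(j - 1) + 3) + (5^j(12j + 3)).
Simplifying, S(j+1) = 15·5^j·j + 3 = 3·5^(j+1)((j+1) - 1) + 3,
which is the closed form with n = j+1.
By induction, the statement is established for all n ≥ 1.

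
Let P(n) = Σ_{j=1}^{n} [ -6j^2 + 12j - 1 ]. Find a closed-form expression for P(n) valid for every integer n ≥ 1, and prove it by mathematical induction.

P(n) = -n(2n^2 - 3n - 4)

We claim P(n) = -n(2n^2 - 3n - 4) for all n ≥ 1.
For the base case n = 1: P(1) = 5, and the closed form gives 5. They agree.
For the inductive step, assume it holds for an arbitrary j ≥ 1, so P(j) = j(-2j^2 + 3j + 4).
Then P(j+1) = P(j) + (-6j^2 + 5) = (j(-2j^2 + 3j + 4)) + (-6j^2 + 5).
Simplifying, P(j+1) = -(j + 1)(2j^2 + j - 5) = -(j+1)(2(j+1)^2 - 3(j+1) - 4),
which is the closed form with n = j+1.
This completes the induction.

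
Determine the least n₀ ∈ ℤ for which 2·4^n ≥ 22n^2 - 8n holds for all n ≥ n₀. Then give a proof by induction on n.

n₀ = 4

At n = 3: 128 < 174, so the inequality fails and n₀ ≥ 4. We prove 2·4^n ≥ 22n^2 - 8n for all n ≥ 4.
Base step (n = 4): 2·4^n = 512 and 22n^2 - 8n = 320, so 512 ≥ 320.
Inductive step: suppose the statement holds for some j ≥ 4, so 2·4^j ≥ 22j^2 - 8j.
Then 2·4^(j + 1) = 4·(2·4^j) ≥ 4·(22j^2 - 8j).
Also, for j ≥ 4 we have 4·(22j^2 - 8j) ≥ 22(j+1)^2 - 8(j+1), since 4·(22j^2 - 8j) − (22(j+1)^2 - 8(j+1)) = 66j^2 - 68j - 14, which is nonnegative for all j ≥ 4.
Combining, 2·4^(j + 1) ≥ 22(j+1)^2 - 8(j+1).
By induction, the statement is established for all n ≥ 4.
Hence the smallest such n₀ is 4.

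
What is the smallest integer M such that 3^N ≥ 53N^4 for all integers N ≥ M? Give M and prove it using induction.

M = 13

At N = 12: 531441 < 1099008, so the inequality fails and M ≥ 13. We prove 3^N ≥ 53N^4 for all N ≥ 13.
Base case (N = 13): 3^N = 1594323 and 53N^4 = 1513733, so 1594323 ≥ 1513733.
Inductive step: suppose the statement holds for some j ≥ 13, so 3^j ≥ 53j^4.
Then 3^(j + 1) = 3·(3^j) ≥ 3·(53j^4).
Also, for j ≥ 13 we have 3·(53j^4) ≥ 53(j+1)^4, since 3 ≥ (1 + 1/j)^4 for all j ≥ 13.
Combining, 3^(j + 1) ≥ 53(j+1)^4.
This completes the induction.
Hence the smallest such M is 13.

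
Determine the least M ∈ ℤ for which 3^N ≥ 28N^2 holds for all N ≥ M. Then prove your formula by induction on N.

M = 7

At N = 6: 729 < 1008, so the inequality fails and M ≥ 7. We prove 3^N ≥ 28N^2 for all N ≥ 7.
Base step (N = 7): 3^N = 2187 and 28N^2 = 1372, so 2187 ≥ 1372.
For the inductive step, assume it holds for an arbitrary m ≥ 7, so 3^m ≥ 28m^2.
Then 3^(m + 1) = 3·(3^m) ≥ 3·(28m^2).
Also, for m ≥ 7 we have 3·(28m^2) ≥ 28(m+1)^2, since 3 ≥ (1 + 1/m)^2 for all m ≥ 7.
Combining, 3^(m + 1) ≥ 28(m+1)^2.
By induction, the statement is established for all N ≥ 7.
Hence the smallest such M is 7.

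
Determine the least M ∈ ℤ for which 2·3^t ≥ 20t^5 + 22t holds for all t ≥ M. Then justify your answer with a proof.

At t = 14: 9565938 < 10756788, so the inequality fails and M ≥ 15. We prove 2·3^t ≥ 20t^5 + 22t for all t ≥ 15.
Base step (t = 15): 2·3^t = 28697814 and 20t^5 + 22t = 15187830, so 28697814 ≥ 15187830.
For the inductive step, assume it holds for an arbitrary p ≥ 15, so 2·3^p ≥ 20p^5 + 22p.
Then 2·3^(p + 1) = 3·(2·3^p) ≥ 3·(20p^5 + 22p).
Also, for p ≥ 15 we have 3·(20p^5 + 22p) ≥ 20(p+1)^5 + 22(p+1), since 3·(20p^5 + 22p) − (20(p+1)^5 + 22(p+1)) = 40p^5 - 100p^4 - 200p^3 - 200p^2 - 56p - 42, which is nonnegative for all p ≥ 15.
Combining, 2·3^(p + 1) ≥ 20(p+1)^5 + 22(p+1).
This completes the induction.
Hence the smallest such M is 15.

M = 15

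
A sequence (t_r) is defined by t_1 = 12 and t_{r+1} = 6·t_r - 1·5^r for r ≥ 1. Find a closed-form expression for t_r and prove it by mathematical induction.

Computing the first terms: t_1 = 12, t_2 = 67, t_3 = 377. This suggests t_r = 5^r + 7·6^(r - 1).
Base step (r = 1): the formula gives 12 = 12 = t_1.
Inductive step: suppose the statement holds for some m ≥ 1, so t_m = 5^m + 7·6^(m - 1).
Then t_{m+1} = 6·t_m - 1·5^m = 6·(5^m + 7·6^(m - 1)) - 1·5^m = 5^(m + 1) + 7·6^m = 5^(m+1) + 7·6^((m+1) - 1),
which is the claimed formula at r = m+1.
By induction, the statement is established for all r ≥ 1.

t_r = 5^r + 7·6^(r - 1)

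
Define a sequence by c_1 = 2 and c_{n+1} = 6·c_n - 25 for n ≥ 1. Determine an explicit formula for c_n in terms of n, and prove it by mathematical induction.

Computing the first terms: c_1 = 2, c_2 = -13, c_3 = -103. This suggests c_n = -3·6^(n - 1) + 5.
Base step (n = 1): the formula gives 2 = 2 = c_1.
Inductive step: assume the claim holds for n = m, so c_m = -3·6^(m - 1) + 5.
Then c_{m+1} = 6·c_m - 25 = 6·(-3·6^(m - 1) + 5) - 25 = -3·6^m + 5 = -3·6^((m+1) - 1) + 5,
which is the claimed formula at n = m+1.
Hence, by induction on n, the claim holds for every n ≥ 1.

c_n = -3·6^(n - 1) + 5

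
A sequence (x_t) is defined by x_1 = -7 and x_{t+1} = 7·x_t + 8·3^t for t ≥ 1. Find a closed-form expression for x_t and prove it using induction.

Computing the first terms: x_1 = -7, x_2 = -25, x_3 = -103. This suggests x_t = -2·3^t - 7^(t - 1).
Base step (t = 1): the formula gives -7 = -7 = x_1.
Inductive step: suppose the statement holds for some r ≥ 1, so x_r = -2·3^r - 7^(r - 1).
Then x_{r+1} = 7·x_r + 8·3^r = 7·(-2·3^r - 7^(r - 1)) + 8·3^r = -2·3^(r + 1) - 7^r = -2·3^(r+1) - 7^((r+1) - 1),
which is the claimed formula at t = r+1.
This completes the induction.

x_t = -2·3^t - 7^(t - 1)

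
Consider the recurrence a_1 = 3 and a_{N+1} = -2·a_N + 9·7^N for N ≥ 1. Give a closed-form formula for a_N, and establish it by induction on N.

Computing the first terms: a_1 = 3, a_2 = 57, a_3 = 327. This suggests a_N = -(-2)^(N + 1) + 7^N.
For the base case N = 1: the formula gives 3 = 3 = a_1.
Inductive step: assume the claim holds for N = j, so a_j = -(-2)^(j + 1) + 7^j.
Then a_{j+1} = -2·a_j + 9·7^j = -2·(-(-2)^(j + 1) + 7^j) + 9·7^j = -(-2)^(j + 2) + 7^(j + 1) = -(-2)^((j+1) + 1) + 7^(j+1),
which is the claimed formula at N = j+1.
By the principle of mathematical induction, the result holds for all N ≥ 1.

a_N = -(-2)^(N + 1) + 7^N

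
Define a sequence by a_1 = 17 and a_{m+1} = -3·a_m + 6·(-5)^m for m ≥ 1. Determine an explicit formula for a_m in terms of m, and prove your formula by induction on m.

Computing the first terms: a_1 = 17, a_2 = -81, a_3 = 393. This suggests a_m = 2(-3)^(m - 1) - 3(-5)^m.
When m = 1: the formula gives 17 = 17 = a_1.
Suppose the result is true for m = k, so a_k = 2(-3)^(k - 1) - 3(-5)^k.
Then a_{k+1} = -3·a_k + 6·(-5)^k = -3·(2(-3)^(k - 1) - 3(-5)^k) + 6·(-5)^k = 2(-3)^k - 3(-5)^(k + 1) = 2(-3)^((k+1) - 1) - 3(-5)^(k+1),
which is the claimed formula at m = k+1.
This completes the induction.

a_m = 2(-3)^(m - 1) - 3(-5)^m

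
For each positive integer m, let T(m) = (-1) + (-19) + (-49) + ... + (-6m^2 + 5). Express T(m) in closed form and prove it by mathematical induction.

We claim T(m) = -m(2m^2 + 3m - 4) for all m ≥ 1.
Base case (m = 1): T(1) = -1, and the closed form gives -1. They agree.
Inductive step: assume the claim holds for m = k, so T(k) = k(-2k^2 - 3k + 4).
Then T(k+1) = T(k) + (-6(k + 1)^2 + 5) = (k(-2k^2 - 3k + 4)) + (-6(k + 1)^2 + 5).
Simplifying, T(k+1) = -(k + 1)(2k^2 + 7k + 1) = -(k+1)(2(k+1)^2 + 3(k+1) - 4),
which is the closed form with m = k+1.
This completes the induction.

T(m) = -m(2m^2 + 3m - 4)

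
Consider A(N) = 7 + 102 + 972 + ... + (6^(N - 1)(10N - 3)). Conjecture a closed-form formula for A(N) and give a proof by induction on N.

We claim A(N) = 6^N(2N - 1) + 1 for all N ≥ 1.
When N = 1: A(1) = 7, and the closed form gives 7. They agree.
Suppose the result is true for N = k, so A(k) = 6^k(2k - 1) + 1.
Then A(k+1) = A(k) + (6^k(10k + 7)) = (6^k(2k - 1) + 1) + (6^k(10k + 7)).
Simplifying, A(k+1) = 12·6^k·k + 6·6^k + 1 = 6^(k+1)(2(k+1) - 1) + 1,
which is the closed form with N = k+1.
Hence, by induction on N, the claim holds for every N ≥ 1.

A(N) = 6^N(2N - 1) + 1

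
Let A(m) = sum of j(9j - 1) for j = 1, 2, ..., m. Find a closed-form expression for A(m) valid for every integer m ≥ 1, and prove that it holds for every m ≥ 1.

A(m) = m(m + 1)(3m + 1)

We claim A(m) = m(m + 1)(3m + 1) for all m ≥ 1.
Base case (m = 1): A(1) = 8, and the closed form gives 8. They agree.
Suppose the result is true for m = j, so A(j) = j(3j^2 + 4j + 1).
Then A(j+1) = A(j) + ((j + 1)(9j + 8)) = (j(3j^2 + 4j + 1)) + ((j + 1)(9j + 8)).
Simplifying, A(j+1) = (j + 1)(j + 2)(3j + 4) = (j+1)((j+1) + 1)(3(j+1) + 1),
which is the closed form with m = j+1.
This completes the induction.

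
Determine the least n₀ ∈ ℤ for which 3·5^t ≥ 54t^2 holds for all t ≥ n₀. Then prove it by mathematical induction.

n₀ = 4

At t = 3: 375 < 486, so the inequality fails and n₀ ≥ 4. We prove 3·5^t ≥ 54t^2 for all t ≥ 4.
Base case (t = 4): 3·5^t = 1875 and 54t^2 = 864, so 1875 ≥ 864.
Inductive step: suppose the statement holds for some j ≥ 4, so 3·5^j ≥ 54j^2.
Then 3·5^(j + 1) = 5·(3·5^j) ≥ 5·(54j^2).
Also, for j ≥ 4 we have 5·(54j^2) ≥ 54(j+1)^2, since 5 ≥ (1 + 1/j)^2 for all j ≥ 4.
Combining, 3·5^(j + 1) ≥ 54(j+1)^2.
By induction, the statement is established for all t ≥ 4.
Hence the smallest such n₀ is 4.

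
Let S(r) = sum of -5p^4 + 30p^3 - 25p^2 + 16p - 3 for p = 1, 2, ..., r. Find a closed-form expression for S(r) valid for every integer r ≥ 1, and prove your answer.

S(r) = -r(r^4 - 5r^3 - 5r^2 - 3r - 1)

We claim S(r) = -r(r^4 - 5r^3 - 5r^2 - 3r - 1) for all r ≥ 1.
Base step (r = 1): S(1) = 13, and the closed form gives 13. They agree.
Inductive step: assume the claim holds for r = p, so S(p) = p(-p^4 + 5p^3 + 5p^2 + 3p + 1).
Then S(p+1) = S(p) + (-5p^4 + 10p^3 + 35p^2 + 36p + 13) = (p(-p^4 + 5p^3 + 5p^2 + 3p + 1)) + (-5p^4 + 10p^3 + 35p^2 + 36p + 13).
Simplifying, S(p+1) = -(p + 1)(p^4 - p^3 - 14p^2 - 24p - 13) = -(p+1)((p+1)^4 - 5(p+1)^3 - 5(p+1)^2 - 3(p+1) - 1),
which is the closed form with r = p+1.
This completes the induction.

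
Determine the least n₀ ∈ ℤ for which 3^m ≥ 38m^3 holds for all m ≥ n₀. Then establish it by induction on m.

At m = 9: 19683 < 27702, so the inequality fails and n₀ ≥ 10. We prove 3^m ≥ 38m^3 for all m ≥ 10.
Base step (m = 10): 3^m = 59049 and 38m^3 = 38000, so 59049 ≥ 38000.
For the inductive step, assume it holds for an arbitrary k ≥ 10, so 3^k ≥ 38k^3.
Then 3^(k + 1) = 3·(3^k) ≥ 3·(38k^3).
Also, for k ≥ 10 we have 3·(38k^3) ≥ 38(k+1)^3, since 3 ≥ (1 + 1/k)^3 for all k ≥ 10.
Combining, 3^(k + 1) ≥ 38(k+1)^3.
By the principle of mathematical induction, the result holds for all m ≥ 10.
Hence the smallest such n₀ is 10.

n₀ = 10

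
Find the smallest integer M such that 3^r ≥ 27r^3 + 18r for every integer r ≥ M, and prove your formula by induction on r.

At r = 9: 19683 < 19845, so the inequality fails and M ≥ 10. We prove 3^r ≥ 27r^3 + 18r for all r ≥ 10.
Base case (r = 10): 3^r = 59049 and 27r^3 + 18r = 27180, so 59049 ≥ 27180.
For the inductive step, assume it holds for an arbitrary k ≥ 10, so 3^k ≥ 27k^3 + 18k.
Then 3^(k + 1) = 3·(3^k) ≥ 3·(27k^3 + 18k).
Also, for k ≥ 10 we have 3·(27k^3 + 18k) ≥ 27(k+1)^3 + 18(k+1), since 3·(27k^3 + 18k) − (27(k+1)^3 + 18(k+1)) = 54k^3 - 81k^2 - 45k - 45, which is nonnegative for all k ≥ 10.
Combining, 3^(k + 1) ≥ 27(k+1)^3 + 18(k+1).
Hence, by induction on r, the claim holds for every r ≥ 10.
Hence the smallest such M is 10.

M = 10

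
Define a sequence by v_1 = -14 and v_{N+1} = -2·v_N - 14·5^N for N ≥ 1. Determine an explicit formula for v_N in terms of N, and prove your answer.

Computing the first terms: v_1 = -14, v_2 = -42, v_3 = -266. This suggests v_N = -(-2)^(N + 1) - 2·5^N.
Base case (N = 1): the formula gives -14 = -14 = v_1.
For the inductive step, assume it holds for an arbitrary r ≥ 1, so v_r = -(-2)^(r + 1) - 2·5^r.
Then v_{r+1} = -2·v_r - 14·5^r = -2·(-(-2)^(r + 1) - 2·5^r) - 14·5^r = -(-2)^(r + 2) - 2·5^(r + 1) = -(-2)^((r+1) + 1) - 2·5^(r+1),
which is the claimed formula at N = r+1.
By induction, the statement is established for all N ≥ 1.

v_N = -(-2)^(N + 1) - 2·5^N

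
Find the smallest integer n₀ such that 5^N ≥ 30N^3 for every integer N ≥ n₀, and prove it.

n₀ = 6

At N = 5: 3125 < 3750, so the inequality fails and n₀ ≥ 6. We prove 5^N ≥ 30N^3 for all N ≥ 6.
For the base case N = 6: 5^N = 15625 and 30N^3 = 6480, so 15625 ≥ 6480.
Inductive step: suppose the statement holds for some r ≥ 6, so 5^r ≥ 30r^3.
Then 5^(r + 1) = 5·(5^r) ≥ 5·(30r^3).
Also, for r ≥ 6 we have 5·(30r^3) ≥ 30(r+1)^3, since 5 ≥ (1 + 1/r)^3 for all r ≥ 6.
Combining, 5^(r + 1) ≥ 30(r+1)^3.
By induction, the statement is established for all N ≥ 6.
Hence the smallest such n₀ is 6.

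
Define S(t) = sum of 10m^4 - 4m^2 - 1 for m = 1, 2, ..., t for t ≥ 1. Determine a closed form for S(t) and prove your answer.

We claim S(t) = t(2t^4 + 5t^3 + 2t^2 - 2t - 2) for all t ≥ 1.
When t = 1: S(1) = 5, and the closed form gives 5. They agree.
Inductive step: suppose the statement holds for some m ≥ 1, so S(m) = m(2m^4 + 5m^3 + 2m^2 - 2m - 2).
Then S(m+1) = S(m) + (10(m + 1)^4 - 4(m + 1)^2 - 1) = (m(2m^4 + 5m^3 + 2m^2 - 2m - 2)) + (10(m + 1)^4 - 4(m + 1)^2 - 1).
Simplifying, S(m+1) = (m + 1)(2m^4 + 13m^3 + 29m^2 + 25m + 5) = (m+1)(2(m+1)^4 + 5(m+1)^3 + 2(m+1)^2 - 2(m+1) - 2),
which is the closed form with t = m+1.
By induction, the statement is established for all t ≥ 1.

S(t) = t(2t^4 + 5t^3 + 2t^2 - 2t - 2)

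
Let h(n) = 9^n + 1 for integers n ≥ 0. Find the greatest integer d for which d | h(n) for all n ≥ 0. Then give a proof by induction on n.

d = 2

Computing the first values: h(0) = 2 and h(1) = 10; gcd(2, 10) = 2, so d ≤ 2.
We prove 2 | 9^n + 1 for all n ≥ 0 by induction on n.
Base step (n = 0): h(0) = 2 = 2·(1), so 2 | h(0).
Inductive step: assume the claim holds for n = j, i.e. 2 | h(j). Then
h(j+1) = 9^(j+1) + 1 = 9·(9^j + 1) - 8 = 9·h(j) - 8. The first term is divisible by 2 by the inductive hypothesis, and -8 is divisible by 2. Hence 2 | h(j+1).
This completes the induction.
Therefore the largest such d is 2.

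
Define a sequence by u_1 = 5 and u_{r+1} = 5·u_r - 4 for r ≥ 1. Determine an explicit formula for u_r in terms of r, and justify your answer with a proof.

u_r = 4·5^(r - 1) + 1

Computing the first terms: u_1 = 5, u_2 = 21, u_3 = 101. This suggests u_r = 4·5^(r - 1) + 1.
Base case (r = 1): the formula gives 5 = 5 = u_1.
For the inductive step, assume it holds for an arbitrary m ≥ 1, so u_m = 4·5^(m - 1) + 1.
Then u_{m+1} = 5·u_m - 4 = 5·(4·5^(m - 1) + 1) - 4 = 4·5^m + 1 = 4·5^((m+1) - 1) + 1,
which is the claimed formula at r = m+1.
By induction, the statement is established for all r ≥ 1.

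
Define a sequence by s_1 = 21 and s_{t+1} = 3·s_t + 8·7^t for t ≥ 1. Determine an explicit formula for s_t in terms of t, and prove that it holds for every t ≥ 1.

s_t = 7·3^(t - 1) + 2·7^t

Computing the first terms: s_1 = 21, s_2 = 119, s_3 = 749. This suggests s_t = 7·3^(t - 1) + 2·7^t.
When t = 1: the formula gives 21 = 21 = s_1.
For the inductive step, assume it holds for an arbitrary k ≥ 1, so s_k = 7·3^(k - 1) + 2·7^k.
Then s_{k+1} = 3·s_k + 8·7^k = 3·(7·3^(k - 1) + 2·7^k) + 8·7^k = 7·3^k + 2·7^(k + 1) = 7·3^((k+1) - 1) + 2·7^(k+1),
which is the claimed formula at t = k+1.
This completes the induction.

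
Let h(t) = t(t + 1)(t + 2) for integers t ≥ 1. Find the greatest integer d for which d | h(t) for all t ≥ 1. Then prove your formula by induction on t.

Computing the first values: h(1) = 6 and h(2) = 24; gcd(6, 24) = 6, so d ≤ 6.
We prove 6 | t(t + 1)(t + 2) for all t ≥ 1 by induction on t.
Base step (t = 1): h(1) = 6 = 6·(1), so 6 | h(1).
For the inductive step, assume it holds for an arbitrary m ≥ 1, i.e. 6 | h(m). Then
h(m+1) − h(m) = (m+1)·(m+2)·(m+3) − m·(m+1)·(m+2) = (m+1)·(m+2)·[(m+3) − m] = 3·(m+1)·(m+2). The product of 2 consecutive integers is divisible by (2)! = 2, so h(m+1) − h(m) is divisible by 3·2 = 6. By the inductive hypothesis 6 | h(m), hence 6 | h(m+1).
Hence, by induction on t, the claim holds for every t ≥ 1.
Therefore the largest such d is 6.

d = 6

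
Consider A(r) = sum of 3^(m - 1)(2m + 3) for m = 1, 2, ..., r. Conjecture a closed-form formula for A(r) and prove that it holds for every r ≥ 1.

We claim A(r) = 3^r(r + 1) - 1 for all r ≥ 1.
For the base case r = 1: A(1) = 5, and the closed form gives 5. They agree.
Suppose the result is true for r = m, so A(m) = 3^m(m + 1) - 1.
Then A(m+1) = A(m) + (3^m(2m + 5)) = (3^m(m + 1) - 1) + (3^m(2m + 5)).
Simplifying, A(m+1) = 3·3^m·m + 6·3^m - 1 = 3^(m+1)((m+1) + 1) - 1,
which is the closed form with r = m+1.
This completes the induction.

A(r) = 3^r(r + 1) - 1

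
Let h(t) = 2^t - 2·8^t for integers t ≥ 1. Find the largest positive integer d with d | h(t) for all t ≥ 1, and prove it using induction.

d = 2

Computing the first values: h(1) = -14 and h(2) = -124; gcd(-14, -124) = 2, so d ≤ 2.
We prove 2 | 2^t - 2·8^t for all t ≥ 1 by induction on t.
Base step (t = 1): h(1) = -14 = 2·(-7), so 2 | h(1).
Inductive step: assume the claim holds for t = r, i.e. 2 | h(r). Then
h(r+1) − 8·h(r) = (2^(r+1) - 2·8^(r+1)) − 8·(2^r - 2·8^r) = (1)·2^r·(2 − 8) = (-6)·2^r. Since 2 | h(r) by the inductive hypothesis, 2 | 8·h(r); and 2 | -6 since -6 = 2·-3. Therefore 2 | h(r+1).
Hence, by induction on t, the claim holds for every t ≥ 1.
Therefore the largest such d is 2.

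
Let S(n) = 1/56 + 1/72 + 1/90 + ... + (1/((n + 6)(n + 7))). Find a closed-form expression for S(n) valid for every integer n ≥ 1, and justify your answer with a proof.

We claim S(n) = n/(7(n + 7)) for all n ≥ 1.
For the base case n = 1: S(1) = 1/56, and the closed form gives 1/56. They agree.
Inductive step: assume the claim holds for n = r, so S(r) = r/(7(r + 7)).
Then S(r+1) = S(r) + (1/((r + 7)(r + 8))) = (r/(7(r + 7))) + (1/((r + 7)(r + 8))).
Simplifying, S(r+1) = (r + 1)/(7(r + 8)) = (r+1)/(7((r+1) + 7)),
which is the closed form with n = r+1.
By the principle of mathematical induction, the result holds for all n ≥ 1.

S(n) = n/(7(n + 7))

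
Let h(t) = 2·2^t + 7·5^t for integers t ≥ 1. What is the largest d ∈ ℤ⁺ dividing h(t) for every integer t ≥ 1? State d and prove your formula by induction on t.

d = 3

Computing the first values: h(1) = 39 and h(2) = 183; gcd(39, 183) = 3, so d ≤ 3.
We prove 3 | 2·2^t + 7·5^t for all t ≥ 1 by induction on t.
When t = 1: h(1) = 39 = 3·(13), so 3 | h(1).
Inductive step: assume the claim holds for t = i, i.e. 3 | h(i). Then
h(i+1) − 5·h(i) = (2·2^(i+1) + 7·5^(i+1)) − 5·(2·2^i + 7·5^i) = (2)·2^i·(2 − 5) = (-6)·2^i. Since 3 | h(i) by the inductive hypothesis, 3 | 5·h(i); and 3 | -6 since -6 = 3·-2. Therefore 3 | h(i+1).
This completes the induction.
Therefore the largest such d is 3.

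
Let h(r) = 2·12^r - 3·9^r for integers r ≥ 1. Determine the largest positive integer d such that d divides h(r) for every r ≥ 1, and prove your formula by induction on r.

Computing the first values: h(1) = -3 and h(2) = 45; gcd(-3, 45) = 3, so d ≤ 3.
We prove 3 | 2·12^r - 3·9^r for all r ≥ 1 by induction on r.
When r = 1: h(1) = -3 = 3·(-1), so 3 | h(1).
For the inductive step, assume it holds for an arbitrary k ≥ 1, i.e. 3 | h(k). Then
h(k+1) − 12·h(k) = (2·12^(k+1) - 3·9^(k+1)) − 12·(2·12^k - 3·9^k) = (-3)·9^k·(9 − 12) = (9)·9^k. Since 3 | h(k) by the inductive hypothesis, 3 | 12·h(k); and 3 | 9 since 9 = 3·3. Therefore 3 | h(k+1).
By the principle of mathematical induction, the result holds for all r ≥ 1.
Therefore the largest such d is 3.

d = 3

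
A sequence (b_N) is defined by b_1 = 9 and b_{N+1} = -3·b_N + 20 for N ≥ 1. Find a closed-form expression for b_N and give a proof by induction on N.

Computing the first terms: b_1 = 9, b_2 = -7, b_3 = 41. This suggests b_N = 4(-3)^(N - 1) + 5.
When N = 1: the formula gives 9 = 9 = b_1.
Inductive step: suppose the statement holds for some r ≥ 1, so b_r = 4(-3)^(r - 1) + 5.
Then b_{r+1} = -3·b_r + 20 = -3·(4(-3)^(r - 1) + 5) + 20 = 4(-3)^r + 5 = 4(-3)^((r+1) - 1) + 5,
which is the claimed formula at N = r+1.
Hence, by induction on N, the claim holds for every N ≥ 1.

b_N = 4(-3)^(N - 1) + 5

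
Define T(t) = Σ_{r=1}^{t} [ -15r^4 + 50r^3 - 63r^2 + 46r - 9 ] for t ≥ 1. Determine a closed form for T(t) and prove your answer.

We claim T(t) = -t(t - 2)(3t^3 + t^2 + 3t + 2) for all t ≥ 1.
Base step (t = 1): T(1) = 9, and the closed form gives 9. They agree.
Suppose the result is true for t = r, so T(r) = r(-3r^4 + 5r^3 - r^2 + 4r + 4).
Then T(r+1) = T(r) + (-15r^4 - 10r^3 - 3r^2 + 10r + 9) = (r(-3r^4 + 5r^3 - r^2 + 4r + 4)) + (-15r^4 - 10r^3 - 3r^2 + 10r + 9).
Simplifying, T(r+1) = -(r - 1)(r + 1)(3r^3 + 10r^2 + 14r + 9) = -(r+1)((r+1) - 2)(3(r+1)^3 + (r+1)^2 + 3(r+1) + 2),
which is the closed form with t = r+1.
Hence, by induction on t, the claim holds for every t ≥ 1.

T(t) = -t(t - 2)(3t^3 + t^2 + 3t + 2)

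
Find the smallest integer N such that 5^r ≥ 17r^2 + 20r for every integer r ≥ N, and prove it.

At r = 3: 125 < 213, so the inequality fails and N ≥ 4. We prove 5^r ≥ 17r^2 + 20r for all r ≥ 4.
For the base case r = 4: 5^r = 625 and 17r^2 + 20r = 352, so 625 ≥ 352.
Inductive step: suppose the statement holds for some k ≥ 4, so 5^k ≥ 17k^2 + 20k.
Then 5^(k + 1) = 5·(5^k) ≥ 5·(17k^2 + 20k).
Also, for k ≥ 4 we have 5·(17k^2 + 20k) ≥ 17(k+1)^2 + 20(k+1), since 5·(17k^2 + 20k) − (17(k+1)^2 + 20(k+1)) = 68k^2 + 46k - 37, which is nonnegative for all k ≥ 4.
Combining, 5^(k + 1) ≥ 17(k+1)^2 + 20(k+1).
This completes the induction.
Hence the smallest such N is 4.

N = 4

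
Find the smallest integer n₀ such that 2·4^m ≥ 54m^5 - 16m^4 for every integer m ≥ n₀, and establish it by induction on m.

n₀ = 12

At m = 11: 8388608 < 8462498, so the inequality fails and n₀ ≥ 12. We prove 2·4^m ≥ 54m^5 - 16m^4 for all m ≥ 12.
Base step (m = 12): 2·4^m = 33554432 and 54m^5 - 16m^4 = 13105152, so 33554432 ≥ 13105152.
Inductive step: suppose the statement holds for some k ≥ 12, so 2·4^k ≥ 54k^5 - 16k^4.
Then 2·4^(k + 1) = 4·(2·4^k) ≥ 4·(54k^5 - 16k^4).
Also, for k ≥ 12 we have 4·(54k^5 - 16k^4) ≥ 54(k+1)^5 - 16(k+1)^4, since 4·(54k^5 - 16k^4) − (54(k+1)^5 - 16(k+1)^4) = 162k^5 - 318k^4 - 476k^3 - 444k^2 - 206k - 38, which is nonnegative for all k ≥ 12.
Combining, 2·4^(k + 1) ≥ 54(k+1)^5 - 16(k+1)^4.
Hence, by induction on m, the claim holds for every m ≥ 12.
Hence the smallest such n₀ is 12.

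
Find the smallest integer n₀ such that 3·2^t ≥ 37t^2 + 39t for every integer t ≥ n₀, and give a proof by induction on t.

At t = 10: 3072 < 4090, so the inequality fails and n₀ ≥ 11. We prove 3·2^t ≥ 37t^2 + 39t for all t ≥ 11.
For the base case t = 11: 3·2^t = 6144 and 37t^2 + 39t = 4906, so 6144 ≥ 4906.
Suppose the result is true for t = r, so 3·2^r ≥ 37r^2 + 39r.
Then 3·2^(r + 1) = 2·(3·2^r) ≥ 2·(37r^2 + 39r).
Also, for r ≥ 11 we have 2·(37r^2 + 39r) ≥ 37(r+1)^2 + 39(r+1), since 2·(37r^2 + 39r) − (37(r+1)^2 + 39(r+1)) = 37r^2 - 35r - 76, which is nonnegative for all r ≥ 11.
Combining, 3·2^(r + 1) ≥ 37(r+1)^2 + 39(r+1).
This completes the induction.
Hence the smallest such n₀ is 11.

n₀ = 11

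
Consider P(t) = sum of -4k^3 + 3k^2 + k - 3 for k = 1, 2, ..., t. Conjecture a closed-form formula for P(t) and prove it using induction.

We claim P(t) = -t(t + 2)(t^2 - t + 1) for all t ≥ 1.
Base case (t = 1): P(1) = -3, and the closed form gives -3. They agree.
For the inductive step, assume it holds for an arbitrary k ≥ 1, so P(k) = k(-k^3 - k^2 + k - 2).
Then P(k+1) = P(k) + (k - 4(k + 1)^3 + 3(k + 1)^2 - 2) = (k(-k^3 - k^2 + k - 2)) + (k - 4(k + 1)^3 + 3(k + 1)^2 - 2).
Simplifying, P(k+1) = -(k + 1)(k + 3)(k^2 + k + 1) = -(k+1)((k+1) + 2)((k+1)^2 - (k+1) + 1),
which is the closed form with t = k+1.
By the principle of mathematical induction, the result holds for all t ≥ 1.

P(t) = -t(t + 2)(t^2 - t + 1)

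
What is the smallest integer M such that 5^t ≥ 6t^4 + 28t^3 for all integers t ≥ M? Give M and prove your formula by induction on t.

M = 6

At t = 5: 3125 < 7250, so the inequality fails and M ≥ 6. We prove 5^t ≥ 6t^4 + 28t^3 for all t ≥ 6.
Base step (t = 6): 5^t = 15625 and 6t^4 + 28t^3 = 13824, so 15625 ≥ 13824.
For the inductive step, assume it holds for an arbitrary p ≥ 6, so 5^p ≥ 6p^4 + 28p^3.
Then 5^(p + 1) = 5·(5^p) ≥ 5·(6p^4 + 28p^3).
Also, for p ≥ 6 we have 5·(6p^4 + 28p^3) ≥ 6(p+1)^4 + 28(p+1)^3, since 5·(6p^4 + 28p^3) − (6(p+1)^4 + 28(p+1)^3) = 24p^4 + 88p^3 - 120p^2 - 108p - 34, which is nonnegative for all p ≥ 6.
Combining, 5^(p + 1) ≥ 6(p+1)^4 + 28(p+1)^3.
Hence, by induction on t, the claim holds for every t ≥ 6.
Hence the smallest such M is 6.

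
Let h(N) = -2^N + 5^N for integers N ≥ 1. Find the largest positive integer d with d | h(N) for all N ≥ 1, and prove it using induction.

Computing the first values: h(1) = 3 and h(2) = 21; gcd(3, 21) = 3, so d ≤ 3.
We prove 3 | -2^N + 5^N for all N ≥ 1 by induction on N.
For the base case N = 1: h(1) = 3 = 3·(1), so 3 | h(1).
Inductive step: assume the claim holds for N = k, i.e. 3 | h(k). Then
5^{k+1} − 2^{k+1} = 5·5^k − 2·2^k = 5·(5^k − 2^k) + (3)·2^k. The first term is divisible by 3 by the inductive hypothesis, and the second term (3)·2^k is divisible by 3 since 3 | 3. Hence 3 | h(k+1).
By induction, the statement is established for all N ≥ 1.
Therefore the largest such d is 3.

d = 3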